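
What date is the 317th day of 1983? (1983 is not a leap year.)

13 November 1983

January has 31 days (317 − 31 = 286 remain).
February has 28 days (286 − 28 = 258 remain).
March has 31 days (258 − 31 = 227 remain).
April has 30 days (227 − 30 = 197 remain).
May has 31 days (197 − 31 = 166 remain).
June has 30 days (166 − 30 = 136 remain).
July has 31 days (136 − 31 = 105 remain).
August has 31 days (105 − 31 = 74 remain).
September has 30 days (74 − 30 = 44 remain).
October has 31 days (44 − 31 = 13 remain).
13 into November → November 13.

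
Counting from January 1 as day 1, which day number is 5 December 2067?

Days in months before December: 31 + 28 + 31 + 30 + 31 + 30 + 31 + 31 + 30 + 31 + 30 = 334.
Plus 5 days into December → day 339.

339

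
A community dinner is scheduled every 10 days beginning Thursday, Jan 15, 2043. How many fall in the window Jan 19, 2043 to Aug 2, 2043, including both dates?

Occurrences land 10·i days after Jan 15, 2043 for i = 0, 1, 2, …
Jan 19, 2043 is 4 days after the start; 4 ÷ 10 = 0 remainder 4; since the remainder is 4, round up to i = 1. First occurrence in the window: #2 on Jan 25, 2043 (1×10 = 10 days in).
Aug 2, 2043 is 199 days after the start; 199 ÷ 10 = 19 remainder 9. Last occurrence in the window: #20 on Jul 24, 2043.
Occurrences #2 through #20: 19 in total.

19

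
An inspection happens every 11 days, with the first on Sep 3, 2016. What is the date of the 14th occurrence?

Jan 24, 2017

The 14th occurrence is 13 intervals after the first: 13 × 11 = 143 days after Sep 3, 2016.
Sep has 30 days — 27 days to the end of Sep leaves 116.
Oct has 31 days (85 left).
Nov has 30 days (55 left).
Dec has 31 days (24 left).
24 days into Jan → Jan 24, 2017.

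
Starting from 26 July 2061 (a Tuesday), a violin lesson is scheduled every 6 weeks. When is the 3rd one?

18 October 2061

The 3rd occurrence is 2 intervals after the first: 2 × 42 = 84 days after 26 July 2061.
July has 31 days — 5 days to the end of July leaves 79.
August has 31 days (48 left).
September has 30 days (18 left).
18 days into October → 18 October 2061.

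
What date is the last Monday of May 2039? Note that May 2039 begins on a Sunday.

May 2039 begins on a Sunday, so the first Monday is May 2 (1 day later).
May 2039 has 31 days. Adding weeks: 2, 9, 16, 23, 30 — the last one ≤ 31 is the 30th.

May 30, 2039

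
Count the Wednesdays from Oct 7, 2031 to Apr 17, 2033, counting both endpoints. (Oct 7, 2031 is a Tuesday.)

80

Oct 7, 2031 is a Tuesday; the first Wednesday on or after it is Oct 8, 2031 (1 day later).
From Oct 8, 2031 to Apr 17, 2033: 84 + 366 + 107 = 557 days (rest of 2031, 2032, to Apr 17, 2033 in 2033).
557 ÷ 7 = 79 full weeks with remainder 4, so 79 more Wednesdays after the first → 80.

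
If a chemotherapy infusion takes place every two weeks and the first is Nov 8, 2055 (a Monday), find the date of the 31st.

Jan 1, 2057

The 31st occurrence is 30 intervals after the first: 30 × 14 = 420 days after Nov 8, 2055.
Nov has 30 days — 22 days to the end of Nov leaves 398.
Dec has 31 days (367 left).
Jan has 31 days (336 left).
Feb has 29 days (307 left).
Mar has 31 days (276 left).
Apr has 30 days (246 left).
May has 31 days (215 left).
Jun has 30 days (185 left).
Jul has 31 days (154 left).
Aug has 31 days (123 left).
Sep has 30 days (93 left).
Oct has 31 days (62 left).
Nov has 30 days (32 left).
Dec has 31 days (1 left).
1 day into Jan → Jan 1, 2057.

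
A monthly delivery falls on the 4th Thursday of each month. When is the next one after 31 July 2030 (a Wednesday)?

July 2030 starts on a Monday; its first Thursday is the 4th, so the 4th Thursday is the 25th — 25 July 2030.
That is not after 31 July 2030, so look at August 2030.
August 2030 starts on a Thursday; its first Thursday is the 1st, so the 4th Thursday is the 22nd — 22 August 2030.

22 August 2030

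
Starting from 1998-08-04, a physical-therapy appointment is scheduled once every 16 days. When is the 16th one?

1999-04-01

The 16th occurrence is 15 intervals after the first: 15 × 16 = 240 days after 1998-08-04.
August has 31 days — 27 days to the end of August leaves 213.
September has 30 days (183 left).
October has 31 days (152 left).
November has 30 days (122 left).
December has 31 days (91 left).
January has 31 days (60 left).
February has 28 days (32 left).
March has 31 days (1 left).
1 day into April → 1999-04-01.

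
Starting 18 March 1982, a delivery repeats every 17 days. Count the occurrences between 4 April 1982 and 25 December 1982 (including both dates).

16

Occurrences land 17·i days after 18 March 1982 for i = 0, 1, 2, …
4 April 1982 is 17 days after the start; 17 ÷ 17 = 1 remainder 0. First occurrence in the window: #2 on 4 April 1982 (1×17 = 17 days in).
25 December 1982 is 282 days after the start; 282 ÷ 17 = 16 remainder 10. Last occurrence in the window: #17 on 15 December 1982.
Occurrences #2 through #17: 16 in total.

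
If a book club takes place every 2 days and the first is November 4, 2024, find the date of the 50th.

The 50th occurrence is 49 intervals after the first: 49 × 2 = 98 days after November 4, 2024.
November has 30 days — 26 days to the end of November leaves 72.
December has 31 days (41 left).
January has 31 days (10 left).
10 days into February → February 10, 2025.

February 10, 2025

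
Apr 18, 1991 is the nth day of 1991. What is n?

Days in months before Apr: 31 + 28 + 31 = 90.
Plus 18 days into Apr → day 108.

108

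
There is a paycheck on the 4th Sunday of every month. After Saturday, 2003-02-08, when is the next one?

February 2003 starts on a Saturday; its first Sunday is the 2nd, so the 4th Sunday is the 23rd — 2003-02-23.
2003-02-23 is after 2003-02-08, so that is the next one.

2003-02-23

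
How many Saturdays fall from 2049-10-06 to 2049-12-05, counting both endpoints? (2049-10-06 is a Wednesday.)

2049-10-06 is a Wednesday; the first Saturday on or after it is 2049-10-09 (3 days later).
From 2049-10-09 to 2049-12-05: 22 + 30 + 5 = 57 days (rest of October, November, December).
57 ÷ 7 = 8 full weeks with remainder 1, so 8 more Saturdays after the first → 9.

9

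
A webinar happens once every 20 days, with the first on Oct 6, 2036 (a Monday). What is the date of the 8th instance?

The 8th occurrence is 7 intervals after the first: 7 × 20 = 140 days after Oct 6, 2036.
Oct has 31 days — 25 days to the end of Oct leaves 115.
Nov has 30 days (85 left).
Dec has 31 days (54 left).
Jan has 31 days (23 left).
23 days into Feb → Feb 23, 2037.

Feb 23, 2037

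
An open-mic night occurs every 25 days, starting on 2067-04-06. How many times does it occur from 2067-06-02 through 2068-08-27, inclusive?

18

Occurrences land 25·i days after 2067-04-06 for i = 0, 1, 2, …
2067-06-02 is 57 days after the start; 57 ÷ 25 = 2 remainder 7; since the remainder is 7, round up to i = 3. First occurrence in the window: #4 on 2067-06-20 (3×25 = 75 days in).
2068-08-27 is 509 days after the start; 509 ÷ 25 = 20 remainder 9. Last occurrence in the window: #21 on 2068-08-18.
Occurrences #4 through #21: 18 in total.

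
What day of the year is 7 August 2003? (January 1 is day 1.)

Days in months before August: 31 + 28 + 31 + 30 + 31 + 30 + 31 = 212.
Plus 7 days into August → day 219.

219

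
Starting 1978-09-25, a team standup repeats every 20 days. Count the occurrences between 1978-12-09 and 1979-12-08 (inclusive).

Occurrences land 20·i days after 1978-09-25 for i = 0, 1, 2, …
1978-12-09 is 75 days after the start; 75 ÷ 20 = 3 remainder 15; since the remainder is 15, round up to i = 4. First occurrence in the window: #5 on 1978-12-14 (4×20 = 80 days in).
1979-12-08 is 439 days after the start; 439 ÷ 20 = 21 remainder 19. Last occurrence in the window: #22 on 1979-11-19.
Occurrences #5 through #22: 18 in total.

18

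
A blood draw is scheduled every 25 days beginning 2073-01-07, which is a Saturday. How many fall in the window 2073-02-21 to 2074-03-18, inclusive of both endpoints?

16

Occurrences land 25·i days after 2073-01-07 for i = 0, 1, 2, …
2073-02-21 is 45 days after the start; 45 ÷ 25 = 1 remainder 20; since the remainder is 20, round up to i = 2. First occurrence in the window: #3 on 2073-02-26 (2×25 = 50 days in).
2074-03-18 is 435 days after the start; 435 ÷ 25 = 17 remainder 10. Last occurrence in the window: #18 on 2074-03-08.
Occurrences #3 through #18: 16 in total.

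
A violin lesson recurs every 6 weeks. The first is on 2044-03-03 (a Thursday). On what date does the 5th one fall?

The 5th occurrence is 4 intervals after the first: 4 × 42 = 168 days after 2044-03-03.
March has 31 days — 28 days to the end of March leaves 140.
April has 30 days (110 left).
May has 31 days (79 left).
June has 30 days (49 left).
July has 31 days (18 left).
18 days into August → 2044-08-18.

2044-08-18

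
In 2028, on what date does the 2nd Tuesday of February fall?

8 February 2028

February 2028 begins on a Tuesday, so the first Tuesday is February 1.
The 2nd Tuesday is 1 weeks later: 1 + 7 = 8.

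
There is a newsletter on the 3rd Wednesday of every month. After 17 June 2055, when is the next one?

June 2055 starts on a Tuesday; its first Wednesday is the 2nd, so the 3rd Wednesday is the 16th — 16 June 2055.
That is not after 17 June 2055, so look at July 2055.
July 2055 starts on a Thursday; its first Wednesday is the 7th, so the 3rd Wednesday is the 21st — 21 July 2055.

21 July 2055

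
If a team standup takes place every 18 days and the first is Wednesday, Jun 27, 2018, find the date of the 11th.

Dec 24, 2018

The 11th occurrence is 10 intervals after the first: 10 × 18 = 180 days after Jun 27, 2018.
Jun has 30 days — 3 days to the end of Jun leaves 177.
Jul has 31 days (146 left).
Aug has 31 days (115 left).
Sep has 30 days (85 left).
Oct has 31 days (54 left).
Nov has 30 days (24 left).
24 days into Dec → Dec 24, 2018.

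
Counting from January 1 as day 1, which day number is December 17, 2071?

Days in months before December: 31 + 28 + 31 + 30 + 31 + 30 + 31 + 31 + 30 + 31 + 30 = 334.
Plus 17 days into December → day 351.

351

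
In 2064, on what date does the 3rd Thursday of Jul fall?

Jul 17, 2064

Jul 2064 begins on a Tuesday, so the first Thursday is Jul 3 (2 days later).
The 3rd Thursday is 2 weeks later: 3 + 14 = 17.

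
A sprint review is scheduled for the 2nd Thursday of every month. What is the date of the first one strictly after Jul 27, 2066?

Aug 12, 2066

Jul 2066 starts on a Thursday; its first Thursday is the 1st, so the 2nd Thursday is the 8th — Jul 8, 2066.
That is not after Jul 27, 2066, so look at Aug 2066.
Aug 2066 starts on a Sunday; its first Thursday is the 5th, so the 2nd Thursday is the 12th — Aug 12, 2066.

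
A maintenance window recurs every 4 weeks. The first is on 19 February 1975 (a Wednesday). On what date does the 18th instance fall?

The 18th occurrence is 17 intervals after the first: 17 × 28 = 476 days after 19 February 1975.
February has 28 days — 9 days to the end of February leaves 467.
From end of February to end of 1975 is 306 days (161 left).
January has 31 days (130 left).
February has 29 days (101 left).
March has 31 days (70 left).
April has 30 days (40 left).
May has 31 days (9 left).
9 days into June → 9 June 1976.

9 June 1976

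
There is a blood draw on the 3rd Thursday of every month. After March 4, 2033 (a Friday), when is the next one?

March 2033 starts on a Tuesday; its first Thursday is the 3rd, so the 3rd Thursday is the 17th — March 17, 2033.
March 17, 2033 is after March 4, 2033, so that is the next one.

March 17, 2033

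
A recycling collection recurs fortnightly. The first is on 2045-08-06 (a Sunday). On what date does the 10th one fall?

2045-12-10

The 10th occurrence is 9 intervals after the first: 9 × 14 = 126 days after 2045-08-06.
August has 31 days — 25 days to the end of August leaves 101.
September has 30 days (71 left).
October has 31 days (40 left).
November has 30 days (10 left).
10 days into December → 2045-12-10.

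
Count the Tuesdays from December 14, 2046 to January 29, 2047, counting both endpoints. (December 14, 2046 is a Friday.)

7

December 14, 2046 is a Friday; the first Tuesday on or after it is December 18, 2046 (4 days later).
From December 18, 2046 to January 29, 2047: 13 + 29 = 42 days (rest of December, January).
42 ÷ 7 = 6 full weeks with remainder 0, so 6 more Tuesdays after the first → 7.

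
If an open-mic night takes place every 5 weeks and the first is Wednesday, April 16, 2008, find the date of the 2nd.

The 2nd occurrence is 1 interval after the first: 1 × 35 = 35 days after April 16, 2008.
April has 30 days — 14 days to the end of April leaves 21.
21 days into May → May 21, 2008.

May 21, 2008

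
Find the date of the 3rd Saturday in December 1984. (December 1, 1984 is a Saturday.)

15 December 1984

December 1984 begins on a Saturday, so the first Saturday is December 1.
The 3rd Saturday is 2 weeks later: 1 + 14 = 15.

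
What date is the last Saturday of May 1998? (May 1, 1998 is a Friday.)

May 1998 begins on a Friday, so the first Saturday is May 2 (1 day later).
May 1998 has 31 days. Adding weeks: 2, 9, 16, 23, 30 — the last one ≤ 31 is the 30th.

May 30, 1998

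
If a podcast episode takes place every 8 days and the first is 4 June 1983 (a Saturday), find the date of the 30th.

The 30th occurrence is 29 intervals after the first: 29 × 8 = 232 days after 4 June 1983.
June has 30 days — 26 days to the end of June leaves 206.
July has 31 days (175 left).
August has 31 days (144 left).
September has 30 days (114 left).
October has 31 days (83 left).
November has 30 days (53 left).
December has 31 days (22 left).
22 days into January → 22 January 1984.

22 January 1984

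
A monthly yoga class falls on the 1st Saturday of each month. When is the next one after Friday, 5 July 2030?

6 July 2030

July 2030 starts on a Monday, so its 1st Saturday is 6 July 2030 (5 days in).
6 July 2030 is after 5 July 2030, so that is the next one.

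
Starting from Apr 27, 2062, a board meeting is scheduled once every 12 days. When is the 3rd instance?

May 21, 2062

The 3rd occurrence is 2 intervals after the first: 2 × 12 = 24 days after Apr 27, 2062.
Apr has 30 days — 3 days to the end of Apr leaves 21.
21 days into May → May 21, 2062.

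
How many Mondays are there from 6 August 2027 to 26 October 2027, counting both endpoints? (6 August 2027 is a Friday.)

12

6 August 2027 is a Friday; the first Monday on or after it is 9 August 2027 (3 days later).
From 9 August 2027 to 26 October 2027: 22 + 30 + 26 = 78 days (rest of August, September, October).
78 ÷ 7 = 11 full weeks with remainder 1, so 11 more Mondays after the first → 12.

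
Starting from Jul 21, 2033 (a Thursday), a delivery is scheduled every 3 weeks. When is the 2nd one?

The 2nd occurrence is 1 interval after the first: 1 × 21 = 21 days after Jul 21, 2033.
Jul has 31 days — 10 days to the end of Jul leaves 11.
11 days into Aug → Aug 11, 2033.

Aug 11, 2033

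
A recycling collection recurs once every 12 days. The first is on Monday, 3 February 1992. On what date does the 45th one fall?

15 July 1993

The 45th occurrence is 44 intervals after the first: 44 × 12 = 528 days after 3 February 1992.
February has 29 days — 26 days to the end of February leaves 502.
From end of February to end of 1992 is 306 days (196 left).
January has 31 days (165 left).
February has 28 days (137 left).
March has 31 days (106 left).
April has 30 days (76 left).
May has 31 days (45 left).
June has 30 days (15 left).
15 days into July → 15 July 1993.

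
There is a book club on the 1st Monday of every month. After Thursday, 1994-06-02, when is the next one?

1994-06-06

June 1994 starts on a Wednesday, so its 1st Monday is 1994-06-06 (5 days in).
1994-06-06 is after 1994-06-02, so that is the next one.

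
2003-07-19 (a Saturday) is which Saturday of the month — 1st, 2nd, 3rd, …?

Day 19 falls in week ⌈19/7⌉ of the month.
Days 1–7 hold the 1st Saturday, 8–14 the 2nd, 15–21 the 3rd, 22–28 the 4th, 29–31 the 5th.
19 is in the range for the 3rd.

3rd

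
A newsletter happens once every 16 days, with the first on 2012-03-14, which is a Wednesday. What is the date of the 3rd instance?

2012-04-15

The 3rd occurrence is 2 intervals after the first: 2 × 16 = 32 days after 2012-03-14.
March has 31 days — 17 days to the end of March leaves 15.
15 days into April → 2012-04-15.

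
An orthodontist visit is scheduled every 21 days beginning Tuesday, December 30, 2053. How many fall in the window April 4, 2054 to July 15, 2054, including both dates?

5

Occurrences land 21·i days after December 30, 2053 for i = 0, 1, 2, …
April 4, 2054 is 95 days after the start; 95 ÷ 21 = 4 remainder 11; since the remainder is 11, round up to i = 5. First occurrence in the window: #6 on April 14, 2054 (5×21 = 105 days in).
July 15, 2054 is 197 days after the start; 197 ÷ 21 = 9 remainder 8. Last occurrence in the window: #10 on July 7, 2054.
Occurrences #6 through #10: 5 in total.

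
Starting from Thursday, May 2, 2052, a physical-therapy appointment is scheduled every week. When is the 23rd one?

Oct 3, 2052

The 23rd occurrence is 22 intervals after the first: 22 × 7 = 154 days after May 2, 2052.
May has 31 days — 29 days to the end of May leaves 125.
Jun has 30 days (95 left).
Jul has 31 days (64 left).
Aug has 31 days (33 left).
Sep has 30 days (3 left).
3 days into Oct → Oct 3, 2052.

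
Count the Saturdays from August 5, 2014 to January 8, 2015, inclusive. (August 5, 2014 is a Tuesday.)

22

August 5, 2014 is a Tuesday; the first Saturday on or after it is August 9, 2014 (4 days later).
From August 9, 2014 to January 8, 2015: 22 + 30 + 31 + 30 + 31 + 8 = 152 days (rest of August, September, October, November, December, January).
152 ÷ 7 = 21 full weeks with remainder 5, so 21 more Saturdays after the first → 22.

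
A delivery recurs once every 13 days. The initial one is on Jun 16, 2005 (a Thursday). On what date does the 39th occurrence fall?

Oct 23, 2006

The 39th occurrence is 38 intervals after the first: 38 × 13 = 494 days after Jun 16, 2005.
Jun has 30 days — 14 days to the end of Jun leaves 480.
From end of Jun to end of 2005 is 184 days (296 left).
Jan has 31 days (265 left).
Feb has 28 days (237 left).
Mar has 31 days (206 left).
Apr has 30 days (176 left).
May has 31 days (145 left).
Jun has 30 days (115 left).
Jul has 31 days (84 left).
Aug has 31 days (53 left).
Sep has 30 days (23 left).
23 days into Oct → Oct 23, 2006.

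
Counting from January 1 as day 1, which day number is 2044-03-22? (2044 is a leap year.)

82

Days in months before March: 31 + 29 = 60.
Plus 22 days into March → day 82.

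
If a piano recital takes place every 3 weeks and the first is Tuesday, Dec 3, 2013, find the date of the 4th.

Feb 4, 2014

The 4th occurrence is 3 intervals after the first: 3 × 21 = 63 days after Dec 3, 2013.
Dec has 31 days — 28 days to the end of Dec leaves 35.
Jan has 31 days (4 left).
4 days into Feb → Feb 4, 2014.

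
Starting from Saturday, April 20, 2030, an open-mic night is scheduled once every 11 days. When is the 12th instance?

August 19, 2030

The 12th occurrence is 11 intervals after the first: 11 × 11 = 121 days after April 20, 2030.
April has 30 days — 10 days to the end of April leaves 111.
May has 31 days (80 left).
June has 30 days (50 left).
July has 31 days (19 left).
19 days into August → August 19, 2030.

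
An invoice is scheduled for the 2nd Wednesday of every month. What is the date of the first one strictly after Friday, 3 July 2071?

8 July 2071

July 2071 starts on a Wednesday; its first Wednesday is the 1st, so the 2nd Wednesday is the 8th — 8 July 2071.
8 July 2071 is after 3 July 2071, so that is the next one.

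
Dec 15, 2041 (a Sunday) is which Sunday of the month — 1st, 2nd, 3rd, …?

Day 15 falls in week ⌈15/7⌉ of the month.
Days 1–7 hold the 1st Sunday, 8–14 the 2nd, 15–21 the 3rd, 22–28 the 4th, 29–31 the 5th.
15 is in the range for the 3rd.

3rd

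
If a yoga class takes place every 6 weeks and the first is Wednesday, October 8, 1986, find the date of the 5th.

March 25, 1987

The 5th occurrence is 4 intervals after the first: 4 × 42 = 168 days after October 8, 1986.
October has 31 days — 23 days to the end of October leaves 145.
November has 30 days (115 left).
December has 31 days (84 left).
January has 31 days (53 left).
February has 28 days (25 left).
25 days into March → March 25, 1987.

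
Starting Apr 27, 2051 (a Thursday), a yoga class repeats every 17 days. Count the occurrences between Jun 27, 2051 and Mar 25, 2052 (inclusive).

16

Occurrences land 17·i days after Apr 27, 2051 for i = 0, 1, 2, …
Jun 27, 2051 is 61 days after the start; 61 ÷ 17 = 3 remainder 10; since the remainder is 10, round up to i = 4. First occurrence in the window: #5 on Jul 4, 2051 (4×17 = 68 days in).
Mar 25, 2052 is 333 days after the start; 333 ÷ 17 = 19 remainder 10. Last occurrence in the window: #20 on Mar 15, 2052.
Occurrences #5 through #20: 16 in total.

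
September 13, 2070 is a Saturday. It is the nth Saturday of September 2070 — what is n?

2nd

Day 13 falls in week ⌈13/7⌉ of the month.
Days 1–7 hold the 1st Saturday, 8–14 the 2nd, 15–21 the 3rd, 22–28 the 4th, 29–31 the 5th.
13 is in the range for the 2nd.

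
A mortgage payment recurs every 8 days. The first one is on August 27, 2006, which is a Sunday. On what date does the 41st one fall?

The 41st occurrence is 40 intervals after the first: 40 × 8 = 320 days after August 27, 2006.
August has 31 days — 4 days to the end of August leaves 316.
September has 30 days (286 left).
October has 31 days (255 left).
November has 30 days (225 left).
December has 31 days (194 left).
January has 31 days (163 left).
February has 28 days (135 left).
March has 31 days (104 left).
April has 30 days (74 left).
May has 31 days (43 left).
June has 30 days (13 left).
13 days into July → July 13, 2007.

July 13, 2007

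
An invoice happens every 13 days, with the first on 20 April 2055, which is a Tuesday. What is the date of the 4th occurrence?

The 4th occurrence is 3 intervals after the first: 3 × 13 = 39 days after 20 April 2055.
April has 30 days — 10 days to the end of April leaves 29.
29 days into May → 29 May 2055.

29 May 2055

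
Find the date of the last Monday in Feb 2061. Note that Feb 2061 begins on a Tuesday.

Feb 2061 begins on a Tuesday, so the first Monday is Feb 7 (6 days later).
Feb 2061 has 28 days. Adding weeks: 7, 14, 21, 28 — the last one ≤ 28 is the 28th.

Feb 28, 2061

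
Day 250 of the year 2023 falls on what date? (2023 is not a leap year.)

January has 31 days (250 − 31 = 219 remain).
February has 28 days (219 − 28 = 191 remain).
March has 31 days (191 − 31 = 160 remain).
April has 30 days (160 − 30 = 130 remain).
May has 31 days (130 − 31 = 99 remain).
June has 30 days (99 − 30 = 69 remain).
July has 31 days (69 − 31 = 38 remain).
August has 31 days (38 − 31 = 7 remain).
7 into September → September 7.

2023-09-07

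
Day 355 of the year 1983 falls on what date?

December 21, 1983

January has 31 days (355 − 31 = 324 remain).
February has 28 days (324 − 28 = 296 remain).
March has 31 days (296 − 31 = 265 remain).
April has 30 days (265 − 30 = 235 remain).
May has 31 days (235 − 31 = 204 remain).
June has 30 days (204 − 30 = 174 remain).
July has 31 days (174 − 31 = 143 remain).
August has 31 days (143 − 31 = 112 remain).
September has 30 days (112 − 30 = 82 remain).
October has 31 days (82 − 31 = 51 remain).
November has 30 days (51 − 30 = 21 remain).
21 into December → December 21.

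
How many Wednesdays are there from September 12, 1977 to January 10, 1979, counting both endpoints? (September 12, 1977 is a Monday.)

September 12, 1977 is a Monday; the first Wednesday on or after it is September 14, 1977 (2 days later).
From September 14, 1977 to January 10, 1979: 108 + 365 + 10 = 483 days (rest of 1977, 1978, to January 10, 1979 in 1979).
483 ÷ 7 = 69 full weeks with remainder 0, so 69 more Wednesdays after the first → 70.

70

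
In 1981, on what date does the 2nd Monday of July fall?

1981-07-13

July 1981 begins on a Wednesday, so the first Monday is July 6 (5 days later).
The 2nd Monday is 1 weeks later: 6 + 7 = 13.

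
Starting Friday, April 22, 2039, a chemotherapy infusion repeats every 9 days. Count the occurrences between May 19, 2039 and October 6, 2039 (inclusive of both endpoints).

Occurrences land 9·i days after April 22, 2039 for i = 0, 1, 2, …
May 19, 2039 is 27 days after the start; 27 ÷ 9 = 3 remainder 0. First occurrence in the window: #4 on May 19, 2039 (3×9 = 27 days in).
October 6, 2039 is 167 days after the start; 167 ÷ 9 = 18 remainder 5. Last occurrence in the window: #19 on October 1, 2039.
Occurrences #4 through #19: 16 in total.

16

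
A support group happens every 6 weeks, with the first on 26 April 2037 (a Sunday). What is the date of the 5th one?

11 October 2037

The 5th occurrence is 4 intervals after the first: 4 × 42 = 168 days after 26 April 2037.
April has 30 days — 4 days to the end of April leaves 164.
May has 31 days (133 left).
June has 30 days (103 left).
July has 31 days (72 left).
August has 31 days (41 left).
September has 30 days (11 left).
11 days into October → 11 October 2037.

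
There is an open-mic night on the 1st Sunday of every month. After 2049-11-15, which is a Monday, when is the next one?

2049-12-05

November 2049 starts on a Monday, so its 1st Sunday is 2049-11-07 (6 days in).
That is not after 2049-11-15, so look at December 2049.
December 2049 starts on a Wednesday, so its 1st Sunday is 2049-12-05 (4 days in).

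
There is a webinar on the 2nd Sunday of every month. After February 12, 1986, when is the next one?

February 1986 starts on a Saturday; its first Sunday is the 2nd, so the 2nd Sunday is the 9th — February 9, 1986.
That is not after February 12, 1986, so look at March 1986.
March 1986 starts on a Saturday; its first Sunday is the 2nd, so the 2nd Sunday is the 9th — March 9, 1986.

March 9, 1986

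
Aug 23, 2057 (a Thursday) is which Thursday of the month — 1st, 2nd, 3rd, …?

Day 23 falls in week ⌈23/7⌉ of the month.
Days 1–7 hold the 1st Thursday, 8–14 the 2nd, 15–21 the 3rd, 22–28 the 4th, 29–31 the 5th.
23 is in the range for the 4th.

4th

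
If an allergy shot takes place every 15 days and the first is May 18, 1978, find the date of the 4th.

The 4th occurrence is 3 intervals after the first: 3 × 15 = 45 days after May 18, 1978.
May has 31 days — 13 days to the end of May leaves 32.
June has 30 days (2 left).
2 days into July → July 2, 1978.

July 2, 1978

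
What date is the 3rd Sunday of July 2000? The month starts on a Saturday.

2000-07-16

July 2000 begins on a Saturday, so the first Sunday is July 2 (1 day later).
The 3rd Sunday is 2 weeks later: 2 + 14 = 16.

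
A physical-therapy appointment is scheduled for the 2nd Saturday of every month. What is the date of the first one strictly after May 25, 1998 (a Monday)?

June 13, 1998

May 1998 starts on a Friday; its first Saturday is the 2nd, so the 2nd Saturday is the 9th — May 9, 1998.
That is not after May 25, 1998, so look at June 1998.
June 1998 starts on a Monday; its first Saturday is the 6th, so the 2nd Saturday is the 13th — June 13, 1998.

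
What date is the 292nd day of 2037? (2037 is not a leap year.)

2037-10-19

January has 31 days (292 − 31 = 261 remain).
February has 28 days (261 − 28 = 233 remain).
March has 31 days (233 − 31 = 202 remain).
April has 30 days (202 − 30 = 172 remain).
May has 31 days (172 − 31 = 141 remain).
June has 30 days (141 − 30 = 111 remain).
July has 31 days (111 − 31 = 80 remain).
August has 31 days (80 − 31 = 49 remain).
September has 30 days (49 − 30 = 19 remain).
19 into October → October 19.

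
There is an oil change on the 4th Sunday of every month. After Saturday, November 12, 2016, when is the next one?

November 2016 starts on a Tuesday; its first Sunday is the 6th, so the 4th Sunday is the 27th — November 27, 2016.
November 27, 2016 is after November 12, 2016, so that is the next one.

November 27, 2016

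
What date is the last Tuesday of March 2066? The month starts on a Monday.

March 2066 begins on a Monday, so the first Tuesday is March 2 (1 day later).
March 2066 has 31 days. Adding weeks: 2, 9, 16, 23, 30 — the last one ≤ 31 is the 30th.

30 March 2066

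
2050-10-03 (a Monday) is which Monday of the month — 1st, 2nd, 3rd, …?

1st

Day 3 falls in week ⌈3/7⌉ of the month.
Days 1–7 hold the 1st Monday, 8–14 the 2nd, 15–21 the 3rd, 22–28 the 4th, 29–31 the 5th.
3 is in the range for the 1st.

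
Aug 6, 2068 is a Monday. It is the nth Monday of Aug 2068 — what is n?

Day 6 falls in week ⌈6/7⌉ of the month.
Days 1–7 hold the 1st Monday, 8–14 the 2nd, 15–21 the 3rd, 22–28 the 4th, 29–31 the 5th.
6 is in the range for the 1st.

1st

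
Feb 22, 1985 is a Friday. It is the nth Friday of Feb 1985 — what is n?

4th

Day 22 falls in week ⌈22/7⌉ of the month.
Days 1–7 hold the 1st Friday, 8–14 the 2nd, 15–21 the 3rd, 22–28 the 4th, 29–31 the 5th.
22 is in the range for the 4th.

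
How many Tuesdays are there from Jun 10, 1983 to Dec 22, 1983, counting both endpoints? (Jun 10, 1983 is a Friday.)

Jun 10, 1983 is a Friday; the first Tuesday on or after it is Jun 14, 1983 (4 days later).
From Jun 14, 1983 to Dec 22, 1983: 16 + 31 + 31 + 30 + 31 + 30 + 22 = 191 days (rest of Jun, Jul, Aug, Sep, Oct, Nov, Dec).
191 ÷ 7 = 27 full weeks with remainder 2, so 27 more Tuesdays after the first → 28.

28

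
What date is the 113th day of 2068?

January has 31 days (113 − 31 = 82 remain).
February has 29 days (82 − 29 = 53 remain).
March has 31 days (53 − 31 = 22 remain).
22 into April → April 22.

22 April 2068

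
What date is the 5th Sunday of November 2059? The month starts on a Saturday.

2059-11-30

November 2059 begins on a Saturday, so the first Sunday is November 2 (1 day later).
The 5th Sunday is 4 weeks later: 2 + 28 = 30.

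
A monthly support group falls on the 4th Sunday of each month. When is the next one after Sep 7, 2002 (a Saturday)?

Sep 2002 starts on a Sunday; its first Sunday is the 1st, so the 4th Sunday is the 22nd — Sep 22, 2002.
Sep 22, 2002 is after Sep 7, 2002, so that is the next one.

Sep 22, 2002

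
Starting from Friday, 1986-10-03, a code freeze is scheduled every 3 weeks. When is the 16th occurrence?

1987-08-14

The 16th occurrence is 15 intervals after the first: 15 × 21 = 315 days after 1986-10-03.
October has 31 days — 28 days to the end of October leaves 287.
November has 30 days (257 left).
December has 31 days (226 left).
January has 31 days (195 left).
February has 28 days (167 left).
March has 31 days (136 left).
April has 30 days (106 left).
May has 31 days (75 left).
June has 30 days (45 left).
July has 31 days (14 left).
14 days into August → 1987-08-14.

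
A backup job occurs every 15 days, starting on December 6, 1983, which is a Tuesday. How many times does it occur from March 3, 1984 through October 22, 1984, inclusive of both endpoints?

Occurrences land 15·i days after December 6, 1983 for i = 0, 1, 2, …
March 3, 1984 is 88 days after the start; 88 ÷ 15 = 5 remainder 13; since the remainder is 13, round up to i = 6. First occurrence in the window: #7 on March 5, 1984 (6×15 = 90 days in).
October 22, 1984 is 321 days after the start; 321 ÷ 15 = 21 remainder 6. Last occurrence in the window: #22 on October 16, 1984.
Occurrences #7 through #22: 16 in total.

16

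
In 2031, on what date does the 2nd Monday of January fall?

January 2031 begins on a Wednesday, so the first Monday is January 6 (5 days later).
The 2nd Monday is 1 weeks later: 6 + 7 = 13.

January 13, 2031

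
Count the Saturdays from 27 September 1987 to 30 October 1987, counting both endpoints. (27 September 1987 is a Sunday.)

4

27 September 1987 is a Sunday; the first Saturday on or after it is 3 October 1987 (6 days later).
From 3 October 1987 to 30 October 1987 is 30 − 3 = 27 days.
27 ÷ 7 = 3 full weeks with remainder 6, so 3 more Saturdays after the first → 4.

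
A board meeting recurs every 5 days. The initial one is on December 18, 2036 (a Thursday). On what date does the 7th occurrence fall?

The 7th occurrence is 6 intervals after the first: 6 × 5 = 30 days after December 18, 2036.
December has 31 days — 13 days to the end of December leaves 17.
17 days into January → January 17, 2037.

January 17, 2037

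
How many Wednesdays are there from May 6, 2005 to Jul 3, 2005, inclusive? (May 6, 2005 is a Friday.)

8

May 6, 2005 is a Friday; the first Wednesday on or after it is May 11, 2005 (5 days later).
From May 11, 2005 to Jul 3, 2005: 20 + 30 + 3 = 53 days (rest of May, Jun, Jul).
53 ÷ 7 = 7 full weeks with remainder 4, so 7 more Wednesdays after the first → 8.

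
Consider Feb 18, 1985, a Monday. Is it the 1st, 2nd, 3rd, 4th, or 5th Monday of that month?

3rd

Day 18 falls in week ⌈18/7⌉ of the month.
Days 1–7 hold the 1st Monday, 8–14 the 2nd, 15–21 the 3rd, 22–28 the 4th, 29–31 the 5th.
18 is in the range for the 3rd.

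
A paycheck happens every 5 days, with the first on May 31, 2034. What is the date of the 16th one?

Aug 14, 2034

The 16th occurrence is 15 intervals after the first: 15 × 5 = 75 days after May 31, 2034.
May has 31 days — 0 days to the end of May leaves 75.
Jun has 30 days (45 left).
Jul has 31 days (14 left).
14 days into Aug → Aug 14, 2034.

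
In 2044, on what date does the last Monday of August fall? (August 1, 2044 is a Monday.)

August 2044 begins on a Monday, so the first Monday is August 1.
August 2044 has 31 days. Adding weeks: 1, 8, 15, 22, 29 — the last one ≤ 31 is the 29th.

2044-08-29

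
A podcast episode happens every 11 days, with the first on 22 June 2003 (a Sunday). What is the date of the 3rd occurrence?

The 3rd occurrence is 2 intervals after the first: 2 × 11 = 22 days after 22 June 2003.
June has 30 days — 8 days to the end of June leaves 14.
14 days into July → 14 July 2003.

14 July 2003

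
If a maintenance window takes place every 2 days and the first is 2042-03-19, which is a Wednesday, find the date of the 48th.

The 48th occurrence is 47 intervals after the first: 47 × 2 = 94 days after 2042-03-19.
March has 31 days — 12 days to the end of March leaves 82.
April has 30 days (52 left).
May has 31 days (21 left).
21 days into June → 2042-06-21.

2042-06-21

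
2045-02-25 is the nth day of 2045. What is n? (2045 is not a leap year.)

56

Days in months before February: 31 = 31.
Plus 25 days into February → day 56.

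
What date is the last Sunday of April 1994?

The first Sunday of April 1994 is April 3.
April 1994 has 30 days. Adding weeks: 3, 10, 17, 24 — the last one ≤ 30 is the 24th.

24 April 1994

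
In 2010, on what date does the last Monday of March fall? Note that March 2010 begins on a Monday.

March 2010 begins on a Monday, so the first Monday is March 1.
March 2010 has 31 days. Adding weeks: 1, 8, 15, 22, 29 — the last one ≤ 31 is the 29th.

March 29, 2010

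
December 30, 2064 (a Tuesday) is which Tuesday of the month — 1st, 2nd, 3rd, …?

Day 30 falls in week ⌈30/7⌉ of the month.
Days 1–7 hold the 1st Tuesday, 8–14 the 2nd, 15–21 the 3rd, 22–28 the 4th, 29–31 the 5th.
30 is in the range for the 5th.

5th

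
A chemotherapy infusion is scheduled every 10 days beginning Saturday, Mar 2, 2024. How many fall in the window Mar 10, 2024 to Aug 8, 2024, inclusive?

15

Occurrences land 10·i days after Mar 2, 2024 for i = 0, 1, 2, …
Mar 10, 2024 is 8 days after the start; 8 ÷ 10 = 0 remainder 8; since the remainder is 8, round up to i = 1. First occurrence in the window: #2 on Mar 12, 2024 (1×10 = 10 days in).
Aug 8, 2024 is 159 days after the start; 159 ÷ 10 = 15 remainder 9. Last occurrence in the window: #16 on Jul 30, 2024.
Occurrences #2 through #16: 15 in total.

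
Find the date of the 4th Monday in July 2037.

The first Monday of July 2037 is July 6.
The 4th Monday is 3 weeks later: 6 + 21 = 27.

27 July 2037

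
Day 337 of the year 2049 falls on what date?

January has 31 days (337 − 31 = 306 remain).
February has 28 days (306 − 28 = 278 remain).
March has 31 days (278 − 31 = 247 remain).
April has 30 days (247 − 30 = 217 remain).
May has 31 days (217 − 31 = 186 remain).
June has 30 days (186 − 30 = 156 remain).
July has 31 days (156 − 31 = 125 remain).
August has 31 days (125 − 31 = 94 remain).
September has 30 days (94 − 30 = 64 remain).
October has 31 days (64 − 31 = 33 remain).
November has 30 days (33 − 30 = 3 remain).
3 into December → December 3.

2049-12-03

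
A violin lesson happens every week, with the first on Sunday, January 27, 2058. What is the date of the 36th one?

September 29, 2058

The 36th occurrence is 35 intervals after the first: 35 × 7 = 245 days after January 27, 2058.
January has 31 days — 4 days to the end of January leaves 241.
February has 28 days (213 left).
March has 31 days (182 left).
April has 30 days (152 left).
May has 31 days (121 left).
June has 30 days (91 left).
July has 31 days (60 left).
August has 31 days (29 left).
29 days into September → September 29, 2058.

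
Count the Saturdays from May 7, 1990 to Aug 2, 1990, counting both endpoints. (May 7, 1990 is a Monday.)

12

May 7, 1990 is a Monday; the first Saturday on or after it is May 12, 1990 (5 days later).
From May 12, 1990 to Aug 2, 1990: 19 + 30 + 31 + 2 = 82 days (rest of May, Jun, Jul, Aug).
82 ÷ 7 = 11 full weeks with remainder 5, so 11 more Saturdays after the first → 12.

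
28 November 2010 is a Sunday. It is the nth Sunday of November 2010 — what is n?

4th

Day 28 falls in week ⌈28/7⌉ of the month.
Days 1–7 hold the 1st Sunday, 8–14 the 2nd, 15–21 the 3rd, 22–28 the 4th, 29–31 the 5th.
28 is in the range for the 4th.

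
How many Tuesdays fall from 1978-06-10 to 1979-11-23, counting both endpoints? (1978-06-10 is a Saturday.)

76

1978-06-10 is a Saturday; the first Tuesday on or after it is 1978-06-13 (3 days later).
From 1978-06-13 to 1979-11-23: 201 + 327 = 528 days (rest of 1978, to 1979-11-23 in 1979).
528 ÷ 7 = 75 full weeks with remainder 3, so 75 more Tuesdays after the first → 76.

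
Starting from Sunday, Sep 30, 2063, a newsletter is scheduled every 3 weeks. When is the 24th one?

Jan 25, 2065

The 24th occurrence is 23 intervals after the first: 23 × 21 = 483 days after Sep 30, 2063.
Sep has 30 days — 0 days to the end of Sep leaves 483.
From end of Sep to end of 2063 is 92 days (391 left).
2064 has 366 days (25 left).
25 days into Jan → Jan 25, 2065.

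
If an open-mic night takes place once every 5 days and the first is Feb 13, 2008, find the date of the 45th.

The 45th occurrence is 44 intervals after the first: 44 × 5 = 220 days after Feb 13, 2008.
Feb has 29 days — 16 days to the end of Feb leaves 204.
Mar has 31 days (173 left).
Apr has 30 days (143 left).
May has 31 days (112 left).
Jun has 30 days (82 left).
Jul has 31 days (51 left).
Aug has 31 days (20 left).
20 days into Sep → Sep 20, 2008.

Sep 20, 2008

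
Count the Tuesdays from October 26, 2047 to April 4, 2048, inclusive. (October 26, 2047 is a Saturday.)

October 26, 2047 is a Saturday; the first Tuesday on or after it is October 29, 2047 (3 days later).
From October 29, 2047 to April 4, 2048: 2 + 30 + 31 + 31 + 29 + 31 + 4 = 158 days (rest of October, November, December, January, February, March, April).
158 ÷ 7 = 22 full weeks with remainder 4, so 22 more Tuesdays after the first → 23.

23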